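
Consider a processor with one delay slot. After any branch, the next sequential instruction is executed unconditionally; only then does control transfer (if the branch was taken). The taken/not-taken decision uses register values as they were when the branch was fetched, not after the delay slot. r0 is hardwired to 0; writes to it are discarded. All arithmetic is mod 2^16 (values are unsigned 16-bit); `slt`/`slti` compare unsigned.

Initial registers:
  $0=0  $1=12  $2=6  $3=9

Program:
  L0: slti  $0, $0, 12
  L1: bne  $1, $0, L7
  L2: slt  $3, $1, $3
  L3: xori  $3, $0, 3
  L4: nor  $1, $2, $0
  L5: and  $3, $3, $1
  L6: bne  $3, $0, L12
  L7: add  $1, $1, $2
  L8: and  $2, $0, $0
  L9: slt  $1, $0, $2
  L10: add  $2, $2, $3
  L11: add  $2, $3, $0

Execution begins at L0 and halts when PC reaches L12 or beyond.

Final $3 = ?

[0] slti  $0, $0, 12  →  {$0:0, $1:12, $2:6, $3:9}
[1] bne  $1, $0, L7  →  {$0:0, $1:12, $2:6, $3:9}  ⟨branch taken⟩
[2] slt  $3, $1, $3  →  {$0:0, $1:12, $2:6, $3:0}
[7] add  $1, $1, $2  →  {$0:0, $1:18, $2:6, $3:0}
[8] and  $2, $0, $0  →  {$0:0, $1:18, $2:0, $3:0}
[9] slt  $1, $0, $2  →  {$0:0, $1:0, $2:0, $3:0}
[10] add  $2, $2, $3  →  {$0:0, $1:0, $2:0, $3:0}
[11] add  $2, $3, $0  →  {$0:0, $1:0, $2:0, $3:0}

0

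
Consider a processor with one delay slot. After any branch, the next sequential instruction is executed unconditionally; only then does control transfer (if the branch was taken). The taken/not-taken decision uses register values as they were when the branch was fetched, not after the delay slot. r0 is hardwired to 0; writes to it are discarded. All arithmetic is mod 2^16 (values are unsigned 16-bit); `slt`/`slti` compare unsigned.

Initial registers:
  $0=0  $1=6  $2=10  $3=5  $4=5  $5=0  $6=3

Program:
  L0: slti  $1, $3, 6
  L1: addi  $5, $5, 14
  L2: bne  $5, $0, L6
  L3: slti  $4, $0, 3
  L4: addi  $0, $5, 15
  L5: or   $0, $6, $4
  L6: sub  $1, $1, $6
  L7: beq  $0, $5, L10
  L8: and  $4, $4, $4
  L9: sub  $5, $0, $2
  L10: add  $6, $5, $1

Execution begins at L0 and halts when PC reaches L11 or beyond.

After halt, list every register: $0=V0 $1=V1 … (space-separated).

$0=0 $1=65534 $2=10 $3=5 $4=1 $5=65526 $6=65524

  step pc=0: slti  $1, $3, 6  regs=(0,1,10,5,5,0,3)
  step pc=1: addi  $5, $5, 14  regs=(0,1,10,5,5,14,3)
  step pc=2: bne  $5, $0, L6  cond=T  regs=(0,1,10,5,5,14,3)
  step pc=3: slti  $4, $0, 3  regs=(0,1,10,5,1,14,3)
  step pc=6: sub  $1, $1, $6  regs=(0,65534,10,5,1,14,3)
  step pc=7: beq  $0, $5, L10  cond=F  regs=(0,65534,10,5,1,14,3)
  step pc=8: and  $4, $4, $4  regs=(0,65534,10,5,1,14,3)
  step pc=9: sub  $5, $0, $2  regs=(0,65534,10,5,1,65526,3)
  step pc=10: add  $6, $5, $1  regs=(0,65534,10,5,1,65526,65524)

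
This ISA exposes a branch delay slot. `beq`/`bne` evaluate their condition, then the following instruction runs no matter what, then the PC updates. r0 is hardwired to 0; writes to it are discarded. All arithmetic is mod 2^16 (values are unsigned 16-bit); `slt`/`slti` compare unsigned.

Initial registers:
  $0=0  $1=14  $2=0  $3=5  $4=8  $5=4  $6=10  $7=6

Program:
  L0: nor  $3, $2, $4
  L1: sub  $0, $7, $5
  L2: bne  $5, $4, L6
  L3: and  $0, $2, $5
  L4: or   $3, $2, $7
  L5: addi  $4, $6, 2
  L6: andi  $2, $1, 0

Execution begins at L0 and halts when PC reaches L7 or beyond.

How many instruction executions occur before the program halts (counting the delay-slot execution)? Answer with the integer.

5

#0 nor  $3, $2, $4 ; 0/14/0/65527/8/4/10/6
#1 sub  $0, $7, $5 ; 0/14/0/65527/8/4/10/6
#2 bne  $5, $4, L6 ; 0/14/0/65527/8/4/10/6 ; →target
#3 and  $0, $2, $5 ; 0/14/0/65527/8/4/10/6
#6 andi  $2, $1, 0 ; 0/14/0/65527/8/4/10/6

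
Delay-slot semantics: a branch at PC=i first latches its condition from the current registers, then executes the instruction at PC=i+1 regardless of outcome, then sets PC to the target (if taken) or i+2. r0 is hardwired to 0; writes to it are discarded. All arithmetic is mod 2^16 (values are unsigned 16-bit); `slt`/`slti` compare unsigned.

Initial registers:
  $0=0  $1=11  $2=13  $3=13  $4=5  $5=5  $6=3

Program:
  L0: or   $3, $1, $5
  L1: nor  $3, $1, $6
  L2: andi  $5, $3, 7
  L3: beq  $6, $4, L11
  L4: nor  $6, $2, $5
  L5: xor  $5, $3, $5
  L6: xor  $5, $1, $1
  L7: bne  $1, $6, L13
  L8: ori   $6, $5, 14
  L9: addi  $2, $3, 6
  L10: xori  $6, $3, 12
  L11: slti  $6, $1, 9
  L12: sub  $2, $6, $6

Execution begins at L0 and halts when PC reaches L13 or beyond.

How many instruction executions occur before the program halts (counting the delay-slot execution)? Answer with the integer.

9

PC=0  or   $3, $1, $5        | $0=0 $1=11 $2=13 $3=15 $4=5 $5=5 $6=3
PC=1  nor  $3, $1, $6        | $0=0 $1=11 $2=13 $3=65524 $4=5 $5=5 $6=3
PC=2  andi  $5, $3, 7        | $0=0 $1=11 $2=13 $3=65524 $4=5 $5=4 $6=3
PC=3  beq  $6, $4, L11       | $0=0 $1=11 $2=13 $3=65524 $4=5 $5=4 $6=3  [not taken]
PC=4  nor  $6, $2, $5        | $0=0 $1=11 $2=13 $3=65524 $4=5 $5=4 $6=65522
PC=5  xor  $5, $3, $5        | $0=0 $1=11 $2=13 $3=65524 $4=5 $5=65520 $6=65522
PC=6  xor  $5, $1, $1        | $0=0 $1=11 $2=13 $3=65524 $4=5 $5=0 $6=65522
PC=7  bne  $1, $6, L13       | $0=0 $1=11 $2=13 $3=65524 $4=5 $5=0 $6=65522  [TAKEN]
PC=8  ori   $6, $5, 14       | $0=0 $1=11 $2=13 $3=65524 $4=5 $5=0 $6=14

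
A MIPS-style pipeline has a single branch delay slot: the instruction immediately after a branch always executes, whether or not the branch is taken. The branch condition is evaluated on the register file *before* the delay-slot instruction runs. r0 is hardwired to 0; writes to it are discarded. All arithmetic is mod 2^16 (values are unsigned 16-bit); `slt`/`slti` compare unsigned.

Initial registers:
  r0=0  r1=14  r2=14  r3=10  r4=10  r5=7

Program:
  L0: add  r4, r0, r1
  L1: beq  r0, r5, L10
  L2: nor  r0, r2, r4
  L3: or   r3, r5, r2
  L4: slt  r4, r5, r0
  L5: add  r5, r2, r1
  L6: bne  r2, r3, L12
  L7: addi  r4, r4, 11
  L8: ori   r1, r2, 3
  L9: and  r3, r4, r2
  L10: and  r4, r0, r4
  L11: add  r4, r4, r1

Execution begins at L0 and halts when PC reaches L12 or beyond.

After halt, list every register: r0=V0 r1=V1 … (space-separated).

#0 add  r4, r0, r1 ; 0/14/14/10/14/7
#1 beq  r0, r5, L10 ; 0/14/14/10/14/7 ; →fallthru
#2 nor  r0, r2, r4 ; 0/14/14/10/14/7
#3 or   r3, r5, r2 ; 0/14/14/15/14/7
#4 slt  r4, r5, r0 ; 0/14/14/15/0/7
#5 add  r5, r2, r1 ; 0/14/14/15/0/28
#6 bne  r2, r3, L12 ; 0/14/14/15/0/28 ; →target
#7 addi  r4, r4, 11 ; 0/14/14/15/11/28

r0=0 r1=14 r2=14 r3=15 r4=11 r5=28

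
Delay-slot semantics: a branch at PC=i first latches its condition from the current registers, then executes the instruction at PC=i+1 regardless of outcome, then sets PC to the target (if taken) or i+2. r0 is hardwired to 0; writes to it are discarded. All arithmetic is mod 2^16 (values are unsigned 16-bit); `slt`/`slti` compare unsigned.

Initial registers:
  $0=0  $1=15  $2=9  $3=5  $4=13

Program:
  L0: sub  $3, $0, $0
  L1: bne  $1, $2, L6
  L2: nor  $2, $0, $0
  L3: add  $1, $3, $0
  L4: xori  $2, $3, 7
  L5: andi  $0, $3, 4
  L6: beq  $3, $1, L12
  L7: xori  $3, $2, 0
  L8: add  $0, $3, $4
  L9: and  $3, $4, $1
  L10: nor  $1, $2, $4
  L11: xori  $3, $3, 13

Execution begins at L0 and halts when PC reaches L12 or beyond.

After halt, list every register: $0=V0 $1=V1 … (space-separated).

$0=0 $1=0 $2=65535 $3=0 $4=13

#0 sub  $3, $0, $0 ; 0/15/9/0/13
#1 bne  $1, $2, L6 ; 0/15/9/0/13 ; →target
#2 nor  $2, $0, $0 ; 0/15/65535/0/13
#6 beq  $3, $1, L12 ; 0/15/65535/0/13 ; →fallthru
#7 xori  $3, $2, 0 ; 0/15/65535/65535/13
#8 add  $0, $3, $4 ; 0/15/65535/65535/13
#9 and  $3, $4, $1 ; 0/15/65535/13/13
#10 nor  $1, $2, $4 ; 0/0/65535/13/13
#11 xori  $3, $3, 13 ; 0/0/65535/0/13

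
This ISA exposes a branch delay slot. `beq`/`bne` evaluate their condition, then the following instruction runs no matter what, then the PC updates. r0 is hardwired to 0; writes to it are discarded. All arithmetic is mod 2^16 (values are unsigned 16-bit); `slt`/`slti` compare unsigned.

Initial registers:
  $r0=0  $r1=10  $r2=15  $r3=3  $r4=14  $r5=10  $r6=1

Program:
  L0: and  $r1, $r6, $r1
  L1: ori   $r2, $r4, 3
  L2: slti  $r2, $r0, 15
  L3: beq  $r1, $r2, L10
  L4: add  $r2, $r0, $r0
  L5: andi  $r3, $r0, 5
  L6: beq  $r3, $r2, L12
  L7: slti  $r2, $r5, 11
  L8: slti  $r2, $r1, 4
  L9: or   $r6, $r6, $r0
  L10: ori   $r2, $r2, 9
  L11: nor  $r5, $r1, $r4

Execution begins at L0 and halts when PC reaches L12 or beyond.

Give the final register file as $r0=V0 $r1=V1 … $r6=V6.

$r0=0 $r1=0 $r2=1 $r3=0 $r4=14 $r5=10 $r6=1

#0 and  $r1, $r6, $r1 ; 0/0/15/3/14/10/1
#1 ori   $r2, $r4, 3 ; 0/0/15/3/14/10/1
#2 slti  $r2, $r0, 15 ; 0/0/1/3/14/10/1
#3 beq  $r1, $r2, L10 ; 0/0/1/3/14/10/1 ; →fallthru
#4 add  $r2, $r0, $r0 ; 0/0/0/3/14/10/1
#5 andi  $r3, $r0, 5 ; 0/0/0/0/14/10/1
#6 beq  $r3, $r2, L12 ; 0/0/0/0/14/10/1 ; →target
#7 slti  $r2, $r5, 11 ; 0/0/1/0/14/10/1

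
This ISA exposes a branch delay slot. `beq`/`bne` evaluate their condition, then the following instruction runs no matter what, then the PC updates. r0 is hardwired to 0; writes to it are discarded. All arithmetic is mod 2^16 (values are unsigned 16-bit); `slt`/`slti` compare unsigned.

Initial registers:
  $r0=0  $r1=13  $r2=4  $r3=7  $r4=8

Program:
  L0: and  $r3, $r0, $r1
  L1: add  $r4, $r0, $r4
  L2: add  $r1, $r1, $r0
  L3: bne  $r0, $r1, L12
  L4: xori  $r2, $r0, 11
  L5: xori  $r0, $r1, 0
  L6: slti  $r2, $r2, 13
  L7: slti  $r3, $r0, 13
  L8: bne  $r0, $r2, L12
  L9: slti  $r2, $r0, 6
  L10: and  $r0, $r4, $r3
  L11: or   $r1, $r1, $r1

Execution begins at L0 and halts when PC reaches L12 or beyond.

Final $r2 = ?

11

  step pc=0: and  $r3, $r0, $r1  regs=(0,13,4,0,8)
  step pc=1: add  $r4, $r0, $r4  regs=(0,13,4,0,8)
  step pc=2: add  $r1, $r1, $r0  regs=(0,13,4,0,8)
  step pc=3: bne  $r0, $r1, L12  cond=T  regs=(0,13,4,0,8)
  step pc=4: xori  $r2, $r0, 11  regs=(0,13,11,0,8)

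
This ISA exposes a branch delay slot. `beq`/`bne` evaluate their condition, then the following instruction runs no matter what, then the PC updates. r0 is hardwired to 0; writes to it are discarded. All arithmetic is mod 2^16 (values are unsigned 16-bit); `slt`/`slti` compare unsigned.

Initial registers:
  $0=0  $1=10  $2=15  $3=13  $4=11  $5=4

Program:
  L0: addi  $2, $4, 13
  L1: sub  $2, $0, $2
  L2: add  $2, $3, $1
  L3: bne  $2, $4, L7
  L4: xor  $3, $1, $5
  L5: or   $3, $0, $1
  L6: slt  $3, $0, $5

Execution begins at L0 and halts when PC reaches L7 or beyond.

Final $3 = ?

14

[0] addi  $2, $4, 13  →  {$0:0, $1:10, $2:24, $3:13, $4:11, $5:4}
[1] sub  $2, $0, $2  →  {$0:0, $1:10, $2:65512, $3:13, $4:11, $5:4}
[2] add  $2, $3, $1  →  {$0:0, $1:10, $2:23, $3:13, $4:11, $5:4}
[3] bne  $2, $4, L7  →  {$0:0, $1:10, $2:23, $3:13, $4:11, $5:4}  ⟨branch taken⟩
[4] xor  $3, $1, $5  →  {$0:0, $1:10, $2:23, $3:14, $4:11, $5:4}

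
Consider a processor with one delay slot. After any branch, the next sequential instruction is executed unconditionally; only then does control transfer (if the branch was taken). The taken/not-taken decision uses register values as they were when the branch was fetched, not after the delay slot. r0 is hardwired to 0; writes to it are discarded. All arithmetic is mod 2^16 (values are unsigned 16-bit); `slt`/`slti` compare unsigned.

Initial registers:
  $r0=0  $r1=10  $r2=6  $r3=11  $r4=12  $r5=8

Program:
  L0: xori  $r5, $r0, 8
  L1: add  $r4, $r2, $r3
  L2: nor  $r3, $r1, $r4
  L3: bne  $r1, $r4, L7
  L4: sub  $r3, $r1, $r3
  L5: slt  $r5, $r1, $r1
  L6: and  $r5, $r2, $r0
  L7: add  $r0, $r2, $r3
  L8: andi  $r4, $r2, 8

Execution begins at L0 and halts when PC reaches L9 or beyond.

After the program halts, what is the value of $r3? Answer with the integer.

PC=0  xori  $r5, $r0, 8      | $r0=0 $r1=10 $r2=6 $r3=11 $r4=12 $r5=8
PC=1  add  $r4, $r2, $r3     | $r0=0 $r1=10 $r2=6 $r3=11 $r4=17 $r5=8
PC=2  nor  $r3, $r1, $r4     | $r0=0 $r1=10 $r2=6 $r3=65508 $r4=17 $r5=8
PC=3  bne  $r1, $r4, L7      | $r0=0 $r1=10 $r2=6 $r3=65508 $r4=17 $r5=8  [TAKEN]
PC=4  sub  $r3, $r1, $r3     | $r0=0 $r1=10 $r2=6 $r3=38 $r4=17 $r5=8
PC=7  add  $r0, $r2, $r3     | $r0=0 $r1=10 $r2=6 $r3=38 $r4=17 $r5=8
PC=8  andi  $r4, $r2, 8      | $r0=0 $r1=10 $r2=6 $r3=38 $r4=0 $r5=8

38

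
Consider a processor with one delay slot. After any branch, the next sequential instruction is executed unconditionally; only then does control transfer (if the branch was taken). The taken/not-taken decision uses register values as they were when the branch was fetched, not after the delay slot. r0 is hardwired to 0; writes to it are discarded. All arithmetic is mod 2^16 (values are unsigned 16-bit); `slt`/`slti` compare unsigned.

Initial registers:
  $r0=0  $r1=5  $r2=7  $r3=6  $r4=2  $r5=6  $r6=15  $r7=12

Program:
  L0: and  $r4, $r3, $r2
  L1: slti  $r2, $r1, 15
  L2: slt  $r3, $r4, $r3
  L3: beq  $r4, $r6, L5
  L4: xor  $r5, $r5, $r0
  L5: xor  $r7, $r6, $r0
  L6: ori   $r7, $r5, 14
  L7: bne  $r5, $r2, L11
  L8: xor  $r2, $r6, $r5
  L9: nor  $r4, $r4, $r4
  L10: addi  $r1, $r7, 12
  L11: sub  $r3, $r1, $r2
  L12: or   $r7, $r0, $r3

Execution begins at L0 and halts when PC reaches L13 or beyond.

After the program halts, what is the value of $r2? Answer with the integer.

9

PC=0  and  $r4, $r3, $r2     | $r0=0 $r1=5 $r2=7 $r3=6 $r4=6 $r5=6 $r6=15 $r7=12
PC=1  slti  $r2, $r1, 15     | $r0=0 $r1=5 $r2=1 $r3=6 $r4=6 $r5=6 $r6=15 $r7=12
PC=2  slt  $r3, $r4, $r3     | $r0=0 $r1=5 $r2=1 $r3=0 $r4=6 $r5=6 $r6=15 $r7=12
PC=3  beq  $r4, $r6, L5      | $r0=0 $r1=5 $r2=1 $r3=0 $r4=6 $r5=6 $r6=15 $r7=12  [not taken]
PC=4  xor  $r5, $r5, $r0     | $r0=0 $r1=5 $r2=1 $r3=0 $r4=6 $r5=6 $r6=15 $r7=12
PC=5  xor  $r7, $r6, $r0     | $r0=0 $r1=5 $r2=1 $r3=0 $r4=6 $r5=6 $r6=15 $r7=15
PC=6  ori   $r7, $r5, 14     | $r0=0 $r1=5 $r2=1 $r3=0 $r4=6 $r5=6 $r6=15 $r7=14
PC=7  bne  $r5, $r2, L11     | $r0=0 $r1=5 $r2=1 $r3=0 $r4=6 $r5=6 $r6=15 $r7=14  [TAKEN]
PC=8  xor  $r2, $r6, $r5     | $r0=0 $r1=5 $r2=9 $r3=0 $r4=6 $r5=6 $r6=15 $r7=14
PC=11 sub  $r3, $r1, $r2     | $r0=0 $r1=5 $r2=9 $r3=65532 $r4=6 $r5=6 $r6=15 $r7=14
PC=12 or   $r7, $r0, $r3     | $r0=0 $r1=5 $r2=9 $r3=65532 $r4=6 $r5=6 $r6=15 $r7=65532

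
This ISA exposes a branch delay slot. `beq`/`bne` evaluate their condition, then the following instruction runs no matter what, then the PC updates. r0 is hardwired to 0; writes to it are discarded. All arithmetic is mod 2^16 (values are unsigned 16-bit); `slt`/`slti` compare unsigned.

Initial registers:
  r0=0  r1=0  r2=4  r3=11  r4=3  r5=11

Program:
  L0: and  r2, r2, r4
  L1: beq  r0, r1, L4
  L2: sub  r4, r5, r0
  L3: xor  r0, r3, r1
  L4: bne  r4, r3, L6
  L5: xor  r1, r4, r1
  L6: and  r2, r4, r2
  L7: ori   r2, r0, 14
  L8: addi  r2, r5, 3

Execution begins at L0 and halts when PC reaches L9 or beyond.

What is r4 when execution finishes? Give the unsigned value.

11

[0] and  r2, r2, r4  →  {r0:0, r1:0, r2:0, r3:11, r4:3, r5:11}
[1] beq  r0, r1, L4  →  {r0:0, r1:0, r2:0, r3:11, r4:3, r5:11}  ⟨branch taken⟩
[2] sub  r4, r5, r0  →  {r0:0, r1:0, r2:0, r3:11, r4:11, r5:11}
[4] bne  r4, r3, L6  →  {r0:0, r1:0, r2:0, r3:11, r4:11, r5:11}  ⟨branch fallthrough⟩
[5] xor  r1, r4, r1  →  {r0:0, r1:11, r2:0, r3:11, r4:11, r5:11}
[6] and  r2, r4, r2  →  {r0:0, r1:11, r2:0, r3:11, r4:11, r5:11}
[7] ori   r2, r0, 14  →  {r0:0, r1:11, r2:14, r3:11, r4:11, r5:11}
[8] addi  r2, r5, 3  →  {r0:0, r1:11, r2:14, r3:11, r4:11, r5:11}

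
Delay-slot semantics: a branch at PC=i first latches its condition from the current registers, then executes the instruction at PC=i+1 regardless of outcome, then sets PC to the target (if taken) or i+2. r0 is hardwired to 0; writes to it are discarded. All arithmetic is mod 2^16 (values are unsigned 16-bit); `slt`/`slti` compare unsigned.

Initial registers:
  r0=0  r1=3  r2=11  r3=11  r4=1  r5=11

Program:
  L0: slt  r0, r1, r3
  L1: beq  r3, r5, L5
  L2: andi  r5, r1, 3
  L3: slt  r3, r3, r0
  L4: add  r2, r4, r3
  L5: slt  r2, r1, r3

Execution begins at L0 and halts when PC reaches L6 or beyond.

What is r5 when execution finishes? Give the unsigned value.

3

PC=0  slt  r0, r1, r3        | r0=0 r1=3 r2=11 r3=11 r4=1 r5=11
PC=1  beq  r3, r5, L5        | r0=0 r1=3 r2=11 r3=11 r4=1 r5=11  [TAKEN]
PC=2  andi  r5, r1, 3        | r0=0 r1=3 r2=11 r3=11 r4=1 r5=3
PC=5  slt  r2, r1, r3        | r0=0 r1=3 r2=1 r3=11 r4=1 r5=3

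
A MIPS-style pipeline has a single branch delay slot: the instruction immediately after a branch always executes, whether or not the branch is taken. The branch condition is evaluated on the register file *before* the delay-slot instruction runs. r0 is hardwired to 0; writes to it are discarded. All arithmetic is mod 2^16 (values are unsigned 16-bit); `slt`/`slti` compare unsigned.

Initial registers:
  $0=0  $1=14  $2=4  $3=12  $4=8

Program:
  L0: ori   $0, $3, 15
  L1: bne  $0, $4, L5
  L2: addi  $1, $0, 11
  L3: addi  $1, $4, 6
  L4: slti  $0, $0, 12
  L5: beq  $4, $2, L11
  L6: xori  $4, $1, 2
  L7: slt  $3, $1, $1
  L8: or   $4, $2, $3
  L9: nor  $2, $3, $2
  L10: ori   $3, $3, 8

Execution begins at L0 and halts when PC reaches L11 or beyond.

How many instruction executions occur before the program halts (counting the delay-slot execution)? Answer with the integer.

PC=0  ori   $0, $3, 15       | $0=0 $1=14 $2=4 $3=12 $4=8
PC=1  bne  $0, $4, L5        | $0=0 $1=14 $2=4 $3=12 $4=8  [TAKEN]
PC=2  addi  $1, $0, 11       | $0=0 $1=11 $2=4 $3=12 $4=8
PC=5  beq  $4, $2, L11       | $0=0 $1=11 $2=4 $3=12 $4=8  [not taken]
PC=6  xori  $4, $1, 2        | $0=0 $1=11 $2=4 $3=12 $4=9
PC=7  slt  $3, $1, $1        | $0=0 $1=11 $2=4 $3=0 $4=9
PC=8  or   $4, $2, $3        | $0=0 $1=11 $2=4 $3=0 $4=4
PC=9  nor  $2, $3, $2        | $0=0 $1=11 $2=65531 $3=0 $4=4
PC=10 ori   $3, $3, 8        | $0=0 $1=11 $2=65531 $3=8 $4=4

9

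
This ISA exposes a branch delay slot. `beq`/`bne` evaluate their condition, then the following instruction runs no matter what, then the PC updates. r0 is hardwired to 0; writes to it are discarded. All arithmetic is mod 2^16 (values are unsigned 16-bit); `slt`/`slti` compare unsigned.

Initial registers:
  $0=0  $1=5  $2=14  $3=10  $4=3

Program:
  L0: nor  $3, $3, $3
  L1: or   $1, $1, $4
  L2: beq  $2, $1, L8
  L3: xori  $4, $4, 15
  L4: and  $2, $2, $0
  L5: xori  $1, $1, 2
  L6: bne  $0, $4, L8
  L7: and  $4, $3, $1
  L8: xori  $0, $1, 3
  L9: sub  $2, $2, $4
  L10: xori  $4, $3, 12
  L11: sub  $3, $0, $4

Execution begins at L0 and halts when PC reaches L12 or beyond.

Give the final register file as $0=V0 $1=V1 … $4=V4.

  step pc=0: nor  $3, $3, $3  regs=(0,5,14,65525,3)
  step pc=1: or   $1, $1, $4  regs=(0,7,14,65525,3)
  step pc=2: beq  $2, $1, L8  cond=F  regs=(0,7,14,65525,3)
  step pc=3: xori  $4, $4, 15  regs=(0,7,14,65525,12)
  step pc=4: and  $2, $2, $0  regs=(0,7,0,65525,12)
  step pc=5: xori  $1, $1, 2  regs=(0,5,0,65525,12)
  step pc=6: bne  $0, $4, L8  cond=T  regs=(0,5,0,65525,12)
  step pc=7: and  $4, $3, $1  regs=(0,5,0,65525,5)
  step pc=8: xori  $0, $1, 3  regs=(0,5,0,65525,5)
  step pc=9: sub  $2, $2, $4  regs=(0,5,65531,65525,5)
  step pc=10: xori  $4, $3, 12  regs=(0,5,65531,65525,65529)
  step pc=11: sub  $3, $0, $4  regs=(0,5,65531,7,65529)

$0=0 $1=5 $2=65531 $3=7 $4=65529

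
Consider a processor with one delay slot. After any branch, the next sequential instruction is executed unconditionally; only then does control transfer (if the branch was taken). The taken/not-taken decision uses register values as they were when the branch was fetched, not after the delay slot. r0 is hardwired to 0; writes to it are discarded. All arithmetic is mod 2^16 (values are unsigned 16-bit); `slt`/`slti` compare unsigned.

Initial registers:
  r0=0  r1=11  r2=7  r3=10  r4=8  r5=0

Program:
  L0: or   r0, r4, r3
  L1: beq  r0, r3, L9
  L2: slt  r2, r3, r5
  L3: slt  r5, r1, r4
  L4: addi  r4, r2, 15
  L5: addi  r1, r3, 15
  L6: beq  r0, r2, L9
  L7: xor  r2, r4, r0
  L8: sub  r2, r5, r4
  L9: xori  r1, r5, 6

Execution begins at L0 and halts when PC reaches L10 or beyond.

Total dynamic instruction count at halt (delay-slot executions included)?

#0 or   r0, r4, r3 ; 0/11/7/10/8/0
#1 beq  r0, r3, L9 ; 0/11/7/10/8/0 ; →fallthru
#2 slt  r2, r3, r5 ; 0/11/0/10/8/0
#3 slt  r5, r1, r4 ; 0/11/0/10/8/0
#4 addi  r4, r2, 15 ; 0/11/0/10/15/0
#5 addi  r1, r3, 15 ; 0/25/0/10/15/0
#6 beq  r0, r2, L9 ; 0/25/0/10/15/0 ; →target
#7 xor  r2, r4, r0 ; 0/25/15/10/15/0
#9 xori  r1, r5, 6 ; 0/6/15/10/15/0

9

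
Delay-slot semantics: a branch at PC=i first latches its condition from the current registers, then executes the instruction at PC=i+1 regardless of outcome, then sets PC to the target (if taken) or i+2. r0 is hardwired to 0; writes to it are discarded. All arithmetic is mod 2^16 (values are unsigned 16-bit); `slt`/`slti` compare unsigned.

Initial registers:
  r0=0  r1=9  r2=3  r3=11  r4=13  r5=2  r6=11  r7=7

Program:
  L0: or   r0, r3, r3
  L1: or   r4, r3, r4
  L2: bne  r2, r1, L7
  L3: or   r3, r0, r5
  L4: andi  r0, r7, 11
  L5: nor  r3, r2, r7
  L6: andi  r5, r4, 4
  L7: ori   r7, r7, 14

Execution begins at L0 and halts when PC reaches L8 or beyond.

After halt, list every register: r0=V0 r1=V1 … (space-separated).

#0 or   r0, r3, r3 ; 0/9/3/11/13/2/11/7
#1 or   r4, r3, r4 ; 0/9/3/11/15/2/11/7
#2 bne  r2, r1, L7 ; 0/9/3/11/15/2/11/7 ; →target
#3 or   r3, r0, r5 ; 0/9/3/2/15/2/11/7
#7 ori   r7, r7, 14 ; 0/9/3/2/15/2/11/15

r0=0 r1=9 r2=3 r3=2 r4=15 r5=2 r6=11 r7=15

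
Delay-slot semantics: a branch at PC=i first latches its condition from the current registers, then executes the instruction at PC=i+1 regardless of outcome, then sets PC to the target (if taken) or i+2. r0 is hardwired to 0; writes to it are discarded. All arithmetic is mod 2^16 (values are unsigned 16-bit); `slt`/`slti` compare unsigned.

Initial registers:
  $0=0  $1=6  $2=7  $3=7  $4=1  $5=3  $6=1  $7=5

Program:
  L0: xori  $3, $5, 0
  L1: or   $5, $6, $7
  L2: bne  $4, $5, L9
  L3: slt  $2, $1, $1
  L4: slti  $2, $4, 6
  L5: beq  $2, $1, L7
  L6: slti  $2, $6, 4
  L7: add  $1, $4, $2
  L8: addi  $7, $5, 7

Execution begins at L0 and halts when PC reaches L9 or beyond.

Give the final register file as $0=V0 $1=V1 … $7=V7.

$0=0 $1=6 $2=0 $3=3 $4=1 $5=5 $6=1 $7=5

  step pc=0: xori  $3, $5, 0  regs=(0,6,7,3,1,3,1,5)
  step pc=1: or   $5, $6, $7  regs=(0,6,7,3,1,5,1,5)
  step pc=2: bne  $4, $5, L9  cond=T  regs=(0,6,7,3,1,5,1,5)
  step pc=3: slt  $2, $1, $1  regs=(0,6,0,3,1,5,1,5)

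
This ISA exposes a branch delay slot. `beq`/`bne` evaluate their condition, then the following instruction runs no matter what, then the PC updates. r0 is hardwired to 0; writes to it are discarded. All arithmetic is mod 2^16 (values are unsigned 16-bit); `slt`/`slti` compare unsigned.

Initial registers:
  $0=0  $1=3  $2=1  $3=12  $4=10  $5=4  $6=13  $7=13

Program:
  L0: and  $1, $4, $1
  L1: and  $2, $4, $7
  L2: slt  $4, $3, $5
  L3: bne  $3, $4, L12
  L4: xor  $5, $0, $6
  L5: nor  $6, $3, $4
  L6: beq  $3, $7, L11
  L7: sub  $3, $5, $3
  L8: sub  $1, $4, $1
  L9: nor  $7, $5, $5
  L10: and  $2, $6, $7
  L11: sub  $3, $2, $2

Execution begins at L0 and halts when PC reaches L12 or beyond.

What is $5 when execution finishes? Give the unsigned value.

13

PC=0  and  $1, $4, $1        | $0=0 $1=2 $2=1 $3=12 $4=10 $5=4 $6=13 $7=13
PC=1  and  $2, $4, $7        | $0=0 $1=2 $2=8 $3=12 $4=10 $5=4 $6=13 $7=13
PC=2  slt  $4, $3, $5        | $0=0 $1=2 $2=8 $3=12 $4=0 $5=4 $6=13 $7=13
PC=3  bne  $3, $4, L12       | $0=0 $1=2 $2=8 $3=12 $4=0 $5=4 $6=13 $7=13  [TAKEN]
PC=4  xor  $5, $0, $6        | $0=0 $1=2 $2=8 $3=12 $4=0 $5=13 $6=13 $7=13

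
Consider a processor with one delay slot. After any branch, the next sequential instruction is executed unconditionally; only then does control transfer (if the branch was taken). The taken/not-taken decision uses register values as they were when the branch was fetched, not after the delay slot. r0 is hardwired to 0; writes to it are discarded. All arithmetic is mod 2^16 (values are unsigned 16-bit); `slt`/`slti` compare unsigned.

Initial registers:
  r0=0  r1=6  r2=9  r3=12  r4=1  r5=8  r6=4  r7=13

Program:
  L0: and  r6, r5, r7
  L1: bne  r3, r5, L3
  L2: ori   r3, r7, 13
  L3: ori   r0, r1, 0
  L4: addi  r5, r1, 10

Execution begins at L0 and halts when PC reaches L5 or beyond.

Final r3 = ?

13

[0] and  r6, r5, r7  →  {r0:0, r1:6, r2:9, r3:12, r4:1, r5:8, r6:8, r7:13}
[1] bne  r3, r5, L3  →  {r0:0, r1:6, r2:9, r3:12, r4:1, r5:8, r6:8, r7:13}  ⟨branch taken⟩
[2] ori   r3, r7, 13  →  {r0:0, r1:6, r2:9, r3:13, r4:1, r5:8, r6:8, r7:13}
[3] ori   r0, r1, 0  →  {r0:0, r1:6, r2:9, r3:13, r4:1, r5:8, r6:8, r7:13}
[4] addi  r5, r1, 10  →  {r0:0, r1:6, r2:9, r3:13, r4:1, r5:16, r6:8, r7:13}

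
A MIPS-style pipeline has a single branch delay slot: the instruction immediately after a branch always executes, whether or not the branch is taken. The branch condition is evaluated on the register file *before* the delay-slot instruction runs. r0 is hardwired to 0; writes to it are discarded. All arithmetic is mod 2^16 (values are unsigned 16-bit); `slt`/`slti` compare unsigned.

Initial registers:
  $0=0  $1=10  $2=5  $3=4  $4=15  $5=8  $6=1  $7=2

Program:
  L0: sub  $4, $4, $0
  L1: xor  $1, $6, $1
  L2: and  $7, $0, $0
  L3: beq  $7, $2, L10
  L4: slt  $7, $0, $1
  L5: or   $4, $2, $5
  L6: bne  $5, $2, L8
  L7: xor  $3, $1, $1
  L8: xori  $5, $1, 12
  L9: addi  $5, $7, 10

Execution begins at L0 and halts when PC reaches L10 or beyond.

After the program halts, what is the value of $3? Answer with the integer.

  step pc=0: sub  $4, $4, $0  regs=(0,10,5,4,15,8,1,2)
  step pc=1: xor  $1, $6, $1  regs=(0,11,5,4,15,8,1,2)
  step pc=2: and  $7, $0, $0  regs=(0,11,5,4,15,8,1,0)
  step pc=3: beq  $7, $2, L10  cond=F  regs=(0,11,5,4,15,8,1,0)
  step pc=4: slt  $7, $0, $1  regs=(0,11,5,4,15,8,1,1)
  step pc=5: or   $4, $2, $5  regs=(0,11,5,4,13,8,1,1)
  step pc=6: bne  $5, $2, L8  cond=T  regs=(0,11,5,4,13,8,1,1)
  step pc=7: xor  $3, $1, $1  regs=(0,11,5,0,13,8,1,1)
  step pc=8: xori  $5, $1, 12  regs=(0,11,5,0,13,7,1,1)
  step pc=9: addi  $5, $7, 10  regs=(0,11,5,0,13,11,1,1)

0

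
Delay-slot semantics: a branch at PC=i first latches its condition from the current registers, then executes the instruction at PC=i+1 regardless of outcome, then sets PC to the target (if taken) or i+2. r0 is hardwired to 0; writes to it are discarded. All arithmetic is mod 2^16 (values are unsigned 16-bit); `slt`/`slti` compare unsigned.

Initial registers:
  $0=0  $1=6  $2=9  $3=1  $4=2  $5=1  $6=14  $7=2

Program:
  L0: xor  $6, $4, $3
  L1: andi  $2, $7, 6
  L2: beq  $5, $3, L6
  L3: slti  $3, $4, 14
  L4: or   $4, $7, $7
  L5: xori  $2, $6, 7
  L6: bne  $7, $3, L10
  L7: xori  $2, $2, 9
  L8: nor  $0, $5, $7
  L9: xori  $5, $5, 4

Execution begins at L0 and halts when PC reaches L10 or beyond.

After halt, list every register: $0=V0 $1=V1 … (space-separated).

#0 xor  $6, $4, $3 ; 0/6/9/1/2/1/3/2
#1 andi  $2, $7, 6 ; 0/6/2/1/2/1/3/2
#2 beq  $5, $3, L6 ; 0/6/2/1/2/1/3/2 ; →target
#3 slti  $3, $4, 14 ; 0/6/2/1/2/1/3/2
#6 bne  $7, $3, L10 ; 0/6/2/1/2/1/3/2 ; →target
#7 xori  $2, $2, 9 ; 0/6/11/1/2/1/3/2

$0=0 $1=6 $2=11 $3=1 $4=2 $5=1 $6=3 $7=2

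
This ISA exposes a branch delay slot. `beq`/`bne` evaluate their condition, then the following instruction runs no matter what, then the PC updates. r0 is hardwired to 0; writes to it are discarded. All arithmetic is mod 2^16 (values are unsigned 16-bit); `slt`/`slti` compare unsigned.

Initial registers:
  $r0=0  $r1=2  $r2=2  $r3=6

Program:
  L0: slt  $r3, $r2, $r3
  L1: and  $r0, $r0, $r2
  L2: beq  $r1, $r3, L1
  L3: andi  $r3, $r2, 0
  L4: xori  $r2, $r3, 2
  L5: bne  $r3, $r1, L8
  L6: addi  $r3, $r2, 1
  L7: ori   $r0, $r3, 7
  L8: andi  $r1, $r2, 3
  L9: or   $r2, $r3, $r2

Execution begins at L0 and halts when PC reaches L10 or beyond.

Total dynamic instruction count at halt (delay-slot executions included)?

[0] slt  $r3, $r2, $r3  →  {$r0:0, $r1:2, $r2:2, $r3:1}
[1] and  $r0, $r0, $r2  →  {$r0:0, $r1:2, $r2:2, $r3:1}
[2] beq  $r1, $r3, L1  →  {$r0:0, $r1:2, $r2:2, $r3:1}  ⟨branch fallthrough⟩
[3] andi  $r3, $r2, 0  →  {$r0:0, $r1:2, $r2:2, $r3:0}
[4] xori  $r2, $r3, 2  →  {$r0:0, $r1:2, $r2:2, $r3:0}
[5] bne  $r3, $r1, L8  →  {$r0:0, $r1:2, $r2:2, $r3:0}  ⟨branch taken⟩
[6] addi  $r3, $r2, 1  →  {$r0:0, $r1:2, $r2:2, $r3:3}
[8] andi  $r1, $r2, 3  →  {$r0:0, $r1:2, $r2:2, $r3:3}
[9] or   $r2, $r3, $r2  →  {$r0:0, $r1:2, $r2:3, $r3:3}

9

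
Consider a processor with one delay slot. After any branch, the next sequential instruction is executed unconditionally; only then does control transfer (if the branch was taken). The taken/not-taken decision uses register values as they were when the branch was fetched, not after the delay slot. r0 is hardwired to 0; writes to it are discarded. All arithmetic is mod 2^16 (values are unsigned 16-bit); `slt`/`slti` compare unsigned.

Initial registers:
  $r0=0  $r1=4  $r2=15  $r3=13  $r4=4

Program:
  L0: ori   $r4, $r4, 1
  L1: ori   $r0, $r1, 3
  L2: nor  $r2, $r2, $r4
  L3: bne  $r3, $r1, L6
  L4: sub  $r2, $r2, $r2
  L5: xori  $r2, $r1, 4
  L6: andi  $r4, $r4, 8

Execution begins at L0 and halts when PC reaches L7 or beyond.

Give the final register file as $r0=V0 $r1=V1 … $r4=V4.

$r0=0 $r1=4 $r2=0 $r3=13 $r4=0

[0] ori   $r4, $r4, 1  →  {$r0:0, $r1:4, $r2:15, $r3:13, $r4:5}
[1] ori   $r0, $r1, 3  →  {$r0:0, $r1:4, $r2:15, $r3:13, $r4:5}
[2] nor  $r2, $r2, $r4  →  {$r0:0, $r1:4, $r2:65520, $r3:13, $r4:5}
[3] bne  $r3, $r1, L6  →  {$r0:0, $r1:4, $r2:65520, $r3:13, $r4:5}  ⟨branch taken⟩
[4] sub  $r2, $r2, $r2  →  {$r0:0, $r1:4, $r2:0, $r3:13, $r4:5}
[6] andi  $r4, $r4, 8  →  {$r0:0, $r1:4, $r2:0, $r3:13, $r4:0}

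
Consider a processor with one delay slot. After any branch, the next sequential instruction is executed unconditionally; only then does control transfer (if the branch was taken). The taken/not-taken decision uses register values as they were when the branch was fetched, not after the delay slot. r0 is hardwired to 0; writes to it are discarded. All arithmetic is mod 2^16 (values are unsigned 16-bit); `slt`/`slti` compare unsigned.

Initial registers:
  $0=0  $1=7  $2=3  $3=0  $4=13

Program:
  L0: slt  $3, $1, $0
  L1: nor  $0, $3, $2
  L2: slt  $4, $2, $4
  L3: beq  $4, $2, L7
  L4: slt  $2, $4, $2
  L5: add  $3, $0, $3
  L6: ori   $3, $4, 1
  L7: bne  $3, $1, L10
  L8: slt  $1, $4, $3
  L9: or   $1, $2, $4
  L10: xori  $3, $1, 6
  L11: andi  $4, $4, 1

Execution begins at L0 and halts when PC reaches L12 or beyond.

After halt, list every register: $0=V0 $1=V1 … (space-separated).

PC=0  slt  $3, $1, $0        | $0=0 $1=7 $2=3 $3=0 $4=13
PC=1  nor  $0, $3, $2        | $0=0 $1=7 $2=3 $3=0 $4=13
PC=2  slt  $4, $2, $4        | $0=0 $1=7 $2=3 $3=0 $4=1
PC=3  beq  $4, $2, L7        | $0=0 $1=7 $2=3 $3=0 $4=1  [not taken]
PC=4  slt  $2, $4, $2        | $0=0 $1=7 $2=1 $3=0 $4=1
PC=5  add  $3, $0, $3        | $0=0 $1=7 $2=1 $3=0 $4=1
PC=6  ori   $3, $4, 1        | $0=0 $1=7 $2=1 $3=1 $4=1
PC=7  bne  $3, $1, L10       | $0=0 $1=7 $2=1 $3=1 $4=1  [TAKEN]
PC=8  slt  $1, $4, $3        | $0=0 $1=0 $2=1 $3=1 $4=1
PC=10 xori  $3, $1, 6        | $0=0 $1=0 $2=1 $3=6 $4=1
PC=11 andi  $4, $4, 1        | $0=0 $1=0 $2=1 $3=6 $4=1

$0=0 $1=0 $2=1 $3=6 $4=1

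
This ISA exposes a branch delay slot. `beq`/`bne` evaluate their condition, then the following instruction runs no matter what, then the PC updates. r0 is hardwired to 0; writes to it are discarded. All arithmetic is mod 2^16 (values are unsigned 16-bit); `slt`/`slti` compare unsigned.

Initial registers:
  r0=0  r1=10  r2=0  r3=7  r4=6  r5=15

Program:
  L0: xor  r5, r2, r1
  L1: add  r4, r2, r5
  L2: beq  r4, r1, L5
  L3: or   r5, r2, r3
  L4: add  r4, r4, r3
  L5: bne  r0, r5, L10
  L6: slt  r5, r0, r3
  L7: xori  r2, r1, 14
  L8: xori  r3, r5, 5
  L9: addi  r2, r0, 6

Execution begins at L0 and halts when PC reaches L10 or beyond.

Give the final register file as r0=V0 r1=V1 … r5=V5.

#0 xor  r5, r2, r1 ; 0/10/0/7/6/10
#1 add  r4, r2, r5 ; 0/10/0/7/10/10
#2 beq  r4, r1, L5 ; 0/10/0/7/10/10 ; →target
#3 or   r5, r2, r3 ; 0/10/0/7/10/7
#5 bne  r0, r5, L10 ; 0/10/0/7/10/7 ; →target
#6 slt  r5, r0, r3 ; 0/10/0/7/10/1

r0=0 r1=10 r2=0 r3=7 r4=10 r5=1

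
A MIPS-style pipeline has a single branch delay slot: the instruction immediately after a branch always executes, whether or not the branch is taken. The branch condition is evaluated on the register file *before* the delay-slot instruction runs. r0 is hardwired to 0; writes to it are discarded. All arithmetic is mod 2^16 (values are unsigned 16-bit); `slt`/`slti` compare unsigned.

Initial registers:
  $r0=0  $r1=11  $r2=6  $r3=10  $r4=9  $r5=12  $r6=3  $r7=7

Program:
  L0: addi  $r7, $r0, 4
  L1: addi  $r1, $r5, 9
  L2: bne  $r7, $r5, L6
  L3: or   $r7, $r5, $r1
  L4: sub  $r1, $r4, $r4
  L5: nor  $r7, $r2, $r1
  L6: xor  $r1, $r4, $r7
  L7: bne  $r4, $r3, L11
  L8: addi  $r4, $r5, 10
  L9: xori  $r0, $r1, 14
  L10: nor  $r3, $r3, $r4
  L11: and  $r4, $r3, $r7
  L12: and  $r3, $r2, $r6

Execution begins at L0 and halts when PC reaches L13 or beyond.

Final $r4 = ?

  step pc=0: addi  $r7, $r0, 4  regs=(0,11,6,10,9,12,3,4)
  step pc=1: addi  $r1, $r5, 9  regs=(0,21,6,10,9,12,3,4)
  step pc=2: bne  $r7, $r5, L6  cond=T  regs=(0,21,6,10,9,12,3,4)
  step pc=3: or   $r7, $r5, $r1  regs=(0,21,6,10,9,12,3,29)
  step pc=6: xor  $r1, $r4, $r7  regs=(0,20,6,10,9,12,3,29)
  step pc=7: bne  $r4, $r3, L11  cond=T  regs=(0,20,6,10,9,12,3,29)
  step pc=8: addi  $r4, $r5, 10  regs=(0,20,6,10,22,12,3,29)
  step pc=11: and  $r4, $r3, $r7  regs=(0,20,6,10,8,12,3,29)
  step pc=12: and  $r3, $r2, $r6  regs=(0,20,6,2,8,12,3,29)

8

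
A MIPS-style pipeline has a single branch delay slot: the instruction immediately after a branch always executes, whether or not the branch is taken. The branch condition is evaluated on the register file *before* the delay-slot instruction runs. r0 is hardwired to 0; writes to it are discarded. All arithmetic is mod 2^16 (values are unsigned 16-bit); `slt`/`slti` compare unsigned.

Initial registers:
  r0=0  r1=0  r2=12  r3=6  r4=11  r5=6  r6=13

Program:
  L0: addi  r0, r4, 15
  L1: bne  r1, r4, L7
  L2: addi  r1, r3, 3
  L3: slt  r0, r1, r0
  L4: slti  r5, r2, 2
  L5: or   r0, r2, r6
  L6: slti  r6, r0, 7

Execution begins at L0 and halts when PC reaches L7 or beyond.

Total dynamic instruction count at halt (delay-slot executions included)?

3

  step pc=0: addi  r0, r4, 15  regs=(0,0,12,6,11,6,13)
  step pc=1: bne  r1, r4, L7  cond=T  regs=(0,0,12,6,11,6,13)
  step pc=2: addi  r1, r3, 3  regs=(0,9,12,6,11,6,13)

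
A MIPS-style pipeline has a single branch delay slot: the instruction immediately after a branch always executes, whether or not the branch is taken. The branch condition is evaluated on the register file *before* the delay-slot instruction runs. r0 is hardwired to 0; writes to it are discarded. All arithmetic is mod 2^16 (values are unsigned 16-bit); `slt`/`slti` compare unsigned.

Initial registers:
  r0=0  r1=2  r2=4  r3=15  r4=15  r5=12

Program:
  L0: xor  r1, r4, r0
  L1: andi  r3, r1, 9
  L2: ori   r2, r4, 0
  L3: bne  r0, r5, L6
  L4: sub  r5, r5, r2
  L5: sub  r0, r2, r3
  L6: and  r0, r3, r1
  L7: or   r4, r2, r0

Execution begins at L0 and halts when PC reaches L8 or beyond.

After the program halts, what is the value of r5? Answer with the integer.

#0 xor  r1, r4, r0 ; 0/15/4/15/15/12
#1 andi  r3, r1, 9 ; 0/15/4/9/15/12
#2 ori   r2, r4, 0 ; 0/15/15/9/15/12
#3 bne  r0, r5, L6 ; 0/15/15/9/15/12 ; →target
#4 sub  r5, r5, r2 ; 0/15/15/9/15/65533
#6 and  r0, r3, r1 ; 0/15/15/9/15/65533
#7 or   r4, r2, r0 ; 0/15/15/9/15/65533

65533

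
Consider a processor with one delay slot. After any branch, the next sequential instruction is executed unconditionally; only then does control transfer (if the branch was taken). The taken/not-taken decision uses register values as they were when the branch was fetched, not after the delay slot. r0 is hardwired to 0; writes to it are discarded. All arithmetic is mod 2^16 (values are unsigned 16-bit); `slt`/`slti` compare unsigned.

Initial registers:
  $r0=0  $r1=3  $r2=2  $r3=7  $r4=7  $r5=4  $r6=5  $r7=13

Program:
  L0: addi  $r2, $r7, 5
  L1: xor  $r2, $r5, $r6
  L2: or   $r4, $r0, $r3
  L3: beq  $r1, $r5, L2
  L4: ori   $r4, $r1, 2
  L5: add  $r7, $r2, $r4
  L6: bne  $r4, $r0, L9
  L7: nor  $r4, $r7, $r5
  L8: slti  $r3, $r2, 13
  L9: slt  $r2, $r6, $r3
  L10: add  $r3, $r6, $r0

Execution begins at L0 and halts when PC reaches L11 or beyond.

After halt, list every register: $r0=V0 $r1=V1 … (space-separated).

$r0=0 $r1=3 $r2=1 $r3=5 $r4=65531 $r5=4 $r6=5 $r7=4

PC=0  addi  $r2, $r7, 5      | $r0=0 $r1=3 $r2=18 $r3=7 $r4=7 $r5=4 $r6=5 $r7=13
PC=1  xor  $r2, $r5, $r6     | $r0=0 $r1=3 $r2=1 $r3=7 $r4=7 $r5=4 $r6=5 $r7=13
PC=2  or   $r4, $r0, $r3     | $r0=0 $r1=3 $r2=1 $r3=7 $r4=7 $r5=4 $r6=5 $r7=13
PC=3  beq  $r1, $r5, L2      | $r0=0 $r1=3 $r2=1 $r3=7 $r4=7 $r5=4 $r6=5 $r7=13  [not taken]
PC=4  ori   $r4, $r1, 2      | $r0=0 $r1=3 $r2=1 $r3=7 $r4=3 $r5=4 $r6=5 $r7=13
PC=5  add  $r7, $r2, $r4     | $r0=0 $r1=3 $r2=1 $r3=7 $r4=3 $r5=4 $r6=5 $r7=4
PC=6  bne  $r4, $r0, L9      | $r0=0 $r1=3 $r2=1 $r3=7 $r4=3 $r5=4 $r6=5 $r7=4  [TAKEN]
PC=7  nor  $r4, $r7, $r5     | $r0=0 $r1=3 $r2=1 $r3=7 $r4=65531 $r5=4 $r6=5 $r7=4
PC=9  slt  $r2, $r6, $r3     | $r0=0 $r1=3 $r2=1 $r3=7 $r4=65531 $r5=4 $r6=5 $r7=4
PC=10 add  $r3, $r6, $r0     | $r0=0 $r1=3 $r2=1 $r3=5 $r4=65531 $r5=4 $r6=5 $r7=4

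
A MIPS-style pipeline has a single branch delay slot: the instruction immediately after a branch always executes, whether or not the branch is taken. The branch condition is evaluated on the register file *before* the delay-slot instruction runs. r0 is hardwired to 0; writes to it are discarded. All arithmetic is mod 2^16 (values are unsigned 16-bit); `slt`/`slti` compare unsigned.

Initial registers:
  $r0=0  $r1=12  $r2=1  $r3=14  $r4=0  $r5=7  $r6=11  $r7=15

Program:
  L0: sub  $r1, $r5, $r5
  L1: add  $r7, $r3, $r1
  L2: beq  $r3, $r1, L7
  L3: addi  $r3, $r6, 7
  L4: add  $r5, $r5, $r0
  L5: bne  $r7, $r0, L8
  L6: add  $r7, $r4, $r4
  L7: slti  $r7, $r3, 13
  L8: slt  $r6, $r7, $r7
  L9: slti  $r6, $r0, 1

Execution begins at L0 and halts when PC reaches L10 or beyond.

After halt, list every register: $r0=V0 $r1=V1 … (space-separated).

  step pc=0: sub  $r1, $r5, $r5  regs=(0,0,1,14,0,7,11,15)
  step pc=1: add  $r7, $r3, $r1  regs=(0,0,1,14,0,7,11,14)
  step pc=2: beq  $r3, $r1, L7  cond=F  regs=(0,0,1,14,0,7,11,14)
  step pc=3: addi  $r3, $r6, 7  regs=(0,0,1,18,0,7,11,14)
  step pc=4: add  $r5, $r5, $r0  regs=(0,0,1,18,0,7,11,14)
  step pc=5: bne  $r7, $r0, L8  cond=T  regs=(0,0,1,18,0,7,11,14)
  step pc=6: add  $r7, $r4, $r4  regs=(0,0,1,18,0,7,11,0)
  step pc=8: slt  $r6, $r7, $r7  regs=(0,0,1,18,0,7,0,0)
  step pc=9: slti  $r6, $r0, 1  regs=(0,0,1,18,0,7,1,0)

$r0=0 $r1=0 $r2=1 $r3=18 $r4=0 $r5=7 $r6=1 $r7=0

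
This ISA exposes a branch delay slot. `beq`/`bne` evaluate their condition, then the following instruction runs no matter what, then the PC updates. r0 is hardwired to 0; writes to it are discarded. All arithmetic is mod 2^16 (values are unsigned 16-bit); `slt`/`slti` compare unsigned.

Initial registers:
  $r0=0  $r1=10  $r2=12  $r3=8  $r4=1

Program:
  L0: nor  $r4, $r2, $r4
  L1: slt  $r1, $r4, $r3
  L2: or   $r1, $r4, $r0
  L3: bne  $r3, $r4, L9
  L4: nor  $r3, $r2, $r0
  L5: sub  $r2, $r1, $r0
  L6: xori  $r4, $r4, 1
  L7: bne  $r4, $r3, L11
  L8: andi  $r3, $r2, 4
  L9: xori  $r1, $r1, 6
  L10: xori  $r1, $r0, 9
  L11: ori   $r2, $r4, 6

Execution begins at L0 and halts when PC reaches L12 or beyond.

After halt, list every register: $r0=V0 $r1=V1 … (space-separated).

#0 nor  $r4, $r2, $r4 ; 0/10/12/8/65522
#1 slt  $r1, $r4, $r3 ; 0/0/12/8/65522
#2 or   $r1, $r4, $r0 ; 0/65522/12/8/65522
#3 bne  $r3, $r4, L9 ; 0/65522/12/8/65522 ; →target
#4 nor  $r3, $r2, $r0 ; 0/65522/12/65523/65522
#9 xori  $r1, $r1, 6 ; 0/65524/12/65523/65522
#10 xori  $r1, $r0, 9 ; 0/9/12/65523/65522
#11 ori   $r2, $r4, 6 ; 0/9/65526/65523/65522

$r0=0 $r1=9 $r2=65526 $r3=65523 $r4=65522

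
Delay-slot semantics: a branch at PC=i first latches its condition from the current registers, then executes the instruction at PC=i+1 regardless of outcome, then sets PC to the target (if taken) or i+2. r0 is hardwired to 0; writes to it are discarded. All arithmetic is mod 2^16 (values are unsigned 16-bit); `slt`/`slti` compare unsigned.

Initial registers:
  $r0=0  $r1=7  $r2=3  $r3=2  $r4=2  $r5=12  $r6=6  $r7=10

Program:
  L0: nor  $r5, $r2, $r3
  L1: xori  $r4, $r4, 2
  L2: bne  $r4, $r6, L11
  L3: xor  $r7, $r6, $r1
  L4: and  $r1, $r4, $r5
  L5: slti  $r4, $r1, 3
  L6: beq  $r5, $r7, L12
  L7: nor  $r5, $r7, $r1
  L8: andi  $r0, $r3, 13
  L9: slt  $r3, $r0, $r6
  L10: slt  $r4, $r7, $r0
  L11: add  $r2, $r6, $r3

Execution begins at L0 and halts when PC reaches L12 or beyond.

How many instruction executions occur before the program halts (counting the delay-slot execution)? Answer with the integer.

5

[0] nor  $r5, $r2, $r3  →  {$r0:0, $r1:7, $r2:3, $r3:2, $r4:2, $r5:65532, $r6:6, $r7:10}
[1] xori  $r4, $r4, 2  →  {$r0:0, $r1:7, $r2:3, $r3:2, $r4:0, $r5:65532, $r6:6, $r7:10}
[2] bne  $r4, $r6, L11  →  {$r0:0, $r1:7, $r2:3, $r3:2, $r4:0, $r5:65532, $r6:6, $r7:10}  ⟨branch taken⟩
[3] xor  $r7, $r6, $r1  →  {$r0:0, $r1:7, $r2:3, $r3:2, $r4:0, $r5:65532, $r6:6, $r7:1}
[11] add  $r2, $r6, $r3  →  {$r0:0, $r1:7, $r2:8, $r3:2, $r4:0, $r5:65532, $r6:6, $r7:1}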